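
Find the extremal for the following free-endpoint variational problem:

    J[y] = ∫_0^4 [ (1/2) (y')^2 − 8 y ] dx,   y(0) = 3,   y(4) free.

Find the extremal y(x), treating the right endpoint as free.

The Lagrangian L = (1/2) (y')^2 − 8 y gives
    ∂L/∂y = −8,   ∂L/∂y' = y'.
Euler-Lagrange: d/dx(y') − (−8) = 0, i.e. y'' + 8 = 0, so
    y(x) = −(8/2) x^2 + C1 x + C2.
Fixed left endpoint y(0) = 3 ⇒ C2 = 3.
The right endpoint x = 4 is free, so the natural (transversality) condition is ∂L/∂y' |_{x=4} = 0, i.e. y'(4) = 0.
Compute y'(x) = −8 x + C1, so y'(4) = −32 + C1 = 0 ⇒ C1 = 32.
Therefore the extremal is
    y(x) = −4 x^2 + 32 x + 3.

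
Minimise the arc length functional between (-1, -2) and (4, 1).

Arc-length functional: J[y] = ∫ sqrt(1 + (y')^2) dx.
Lagrangian L = sqrt(1 + (y')^2) has no explicit y dependence, so ∂L/∂y = 0 and the Euler-Lagrange equation gives
    d/dx( y' / sqrt(1 + (y')^2) ) = 0  ⇒  y' / sqrt(1 + (y')^2) = const.
Hence y' is constant, so y(x) is affine.
Fitting the endpoints (-1, -2) and (4, 1):
    slope m = (1 − (-2)) / (4 − (-1)) = 3/5,
    intercept c = (-2) − m·(-1) = -7/5.
Extremal: y(x) = (3/5) x - 7/5.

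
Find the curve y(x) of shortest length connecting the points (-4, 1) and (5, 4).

Arc-length functional: J[y] = ∫ sqrt(1 + (y')^2) dx.
Lagrangian L = sqrt(1 + (y')^2) has no explicit y dependence, so ∂L/∂y = 0 and the Euler-Lagrange equation gives
    d/dx( y' / sqrt(1 + (y')^2) ) = 0  ⇒  y' / sqrt(1 + (y')^2) = const.
Hence y' is constant, so y(x) is affine.
Fitting the endpoints (-4, 1) and (5, 4):
    slope m = (4 − 1) / (5 − (-4)) = 1/3,
    intercept c = 1 − m·(-4) = 7/3.
Extremal: y(x) = (1/3) x + 7/3.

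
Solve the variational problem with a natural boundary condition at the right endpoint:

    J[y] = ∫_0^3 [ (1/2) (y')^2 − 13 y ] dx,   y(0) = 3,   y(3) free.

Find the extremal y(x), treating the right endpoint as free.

The Lagrangian L = (1/2) (y')^2 − 13 y gives
    ∂L/∂y = −13,   ∂L/∂y' = y'.
Euler-Lagrange: d/dx(y') − (−13) = 0, i.e. y'' + 13 = 0, so
    y(x) = −(13/2) x^2 + C1 x + C2.
Fixed left endpoint y(0) = 3 ⇒ C2 = 3.
The right endpoint x = 3 is free, so the natural (transversality) condition is ∂L/∂y' |_{x=3} = 0, i.e. y'(3) = 0.
Compute y'(x) = −13 x + C1, so y'(3) = −39 + C1 = 0 ⇒ C1 = 39.
Therefore the extremal is
    y(x) = −(13/2) x^2 + 39 x + 3.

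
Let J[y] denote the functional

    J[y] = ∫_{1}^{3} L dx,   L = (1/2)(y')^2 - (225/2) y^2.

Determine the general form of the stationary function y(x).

The Lagrangian is L = (1/2)(y')^2 - (225/2) y^2.
∂L/∂y = -225y.
∂L/∂y' = y'.
The Euler-Lagrange equation d/dx(∂L/∂y') − ∂L/∂y = 0 becomes:
    y'' + 225 y = 0
General solution: y(x) = A sin(15x) + B cos(15x), where A and B are arbitrary constants fixed by the endpoint conditions.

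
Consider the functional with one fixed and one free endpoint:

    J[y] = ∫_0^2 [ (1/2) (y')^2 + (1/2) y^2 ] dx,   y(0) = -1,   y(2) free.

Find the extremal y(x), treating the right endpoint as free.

The Lagrangian L = (1/2) (y')^2 + (1/2) y^2 gives
    ∂L/∂y = 1 y,   ∂L/∂y' = y'.
Euler-Lagrange: y'' − y = 0.
With k = 1, the general solution is
    y(x) = A cosh(x) + B sinh(x).
Fixed left endpoint y(0) = -1 ⇒ A = -1.
The right endpoint x = 2 is free, so the natural (transversality) condition is ∂L/∂y' |_{x=2} = 0, i.e. y'(2) = 0.
Compute y'(x) = A k sinh(k x) + B k cosh(k x), so
    y'(2) = A k sinh(k·2) + B k cosh(k·2) = 0
    ⇒ B = −A tanh(k·2) = tanh(1·2).
Therefore the extremal is
    y(x) = −cosh(1 x) + tanh(1·2) sinh(1 x).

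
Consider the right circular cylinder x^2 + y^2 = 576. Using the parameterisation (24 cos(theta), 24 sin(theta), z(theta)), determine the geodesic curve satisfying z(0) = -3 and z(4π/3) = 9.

Parameterise the cylinder of radius R = 24 as
    r(θ) = (24 cos θ, 24 sin θ, z(θ)).
The arc-length element is
    ds = sqrt(576 + (dz/dθ)^2) dθ,
so the Lagrangian is L = sqrt(576 + z'^2).
L depends on z' only, not on z or θ, so ∂L/∂z = 0 and
    ∂L/∂z' = z' / sqrt(576 + z'^2).
The Euler-Lagrange equation gives
    d/dθ( z' / sqrt(576 + z'^2) ) = 0,
so z' is constant. Integrating once:
    z(θ) = a θ + b,
a helix on the cylinder (a straight line when the cylinder is unrolled). The constants a, b are determined by the endpoint conditions.
With endpoint conditions z(0) = -3 and z(4π/3) = 9: from z(0) = b we get b = -3, and a·4π/3 + -3 = 9 gives a = 9/π, so
    z(θ) = (9/π) θ − 3.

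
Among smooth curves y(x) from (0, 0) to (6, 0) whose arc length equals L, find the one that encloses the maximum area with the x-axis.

Set up the augmented Lagrangian using a multiplier λ for the length constraint:
    F(y, y') = y − λ sqrt(1 + y'^2).
F has no explicit x dependence, so the Beltrami identity yields a first integral
    F − y' ∂F/∂y' = C.
Compute ∂F/∂y' = −λ y' / sqrt(1 + y'^2). Then
    y − λ sqrt(1 + y'^2) + λ y'^2 / sqrt(1 + y'^2) = C
    ⇒  y − λ / sqrt(1 + y'^2) = C.
Solving for y' and integrating gives
    (x − a)^2 + (y − b)^2 = λ^2,
a circular arc of radius λ. The constants a, b are determined by the endpoint conditions y(0) = y(6) = 0, and λ is fixed implicitly by the length constraint
    ∫_{0}^{6} sqrt(1 + y'^2) dx = L.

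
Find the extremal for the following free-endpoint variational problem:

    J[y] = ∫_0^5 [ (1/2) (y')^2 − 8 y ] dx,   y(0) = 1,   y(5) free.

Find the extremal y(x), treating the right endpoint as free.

The Lagrangian L = (1/2) (y')^2 − 8 y gives
    ∂L/∂y = −8,   ∂L/∂y' = y'.
Euler-Lagrange: d/dx(y') − (−8) = 0, i.e. y'' + 8 = 0, so
    y(x) = −(8/2) x^2 + C1 x + C2.
Fixed left endpoint y(0) = 1 ⇒ C2 = 1.
The right endpoint x = 5 is free, so the natural (transversality) condition is ∂L/∂y' |_{x=5} = 0, i.e. y'(5) = 0.
Compute y'(x) = −8 x + C1, so y'(5) = −40 + C1 = 0 ⇒ C1 = 40.
Therefore the extremal is
    y(x) = −4 x^2 + 40 x + 1.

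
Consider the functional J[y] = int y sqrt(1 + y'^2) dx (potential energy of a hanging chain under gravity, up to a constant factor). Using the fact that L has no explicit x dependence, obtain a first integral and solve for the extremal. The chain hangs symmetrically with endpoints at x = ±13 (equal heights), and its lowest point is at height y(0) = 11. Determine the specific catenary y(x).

The Lagrangian L(y, y') = y sqrt(1 + y'^2) has no explicit x dependence, so the Beltrami identity applies:
    L − y' ∂L/∂y' = C.
Compute ∂L/∂y' = y · y' / sqrt(1 + y'^2). Then
    L − y' ∂L/∂y'
    = y sqrt(1 + y'^2) − y · y'^2 / sqrt(1 + y'^2)
    = y (1 + y'^2 − y'^2) / sqrt(1 + y'^2)
    = y / sqrt(1 + y'^2) = C.
Squaring gives y^2 = C^2 (1 + y'^2), i.e.
    y'^2 = y^2 / C^2 − 1.
Separating variables,
    dy / sqrt(y^2 − C^2) = dx / C,
and integrating gives arccosh(y / C) = (x − a)/C, so
    y(x) = C cosh((x − a)/C),
the catenary. The constants C and a are fixed by the two endpoint conditions (and, for the hanging-chain problem, the length constraint selects C).
Now fit the given data. The endpoints x = ±13 are symmetric at equal height, so the catenary is even about its minimum: a = 0 and y(x) = C cosh(x/C). The lowest point is y(0) = C cosh(0) = C, and we are told y(0) = 11, so C = 11. Therefore
    y(x) = 11 cosh(x/11),
and at the endpoints
    y(±13) = 11 cosh(13/11).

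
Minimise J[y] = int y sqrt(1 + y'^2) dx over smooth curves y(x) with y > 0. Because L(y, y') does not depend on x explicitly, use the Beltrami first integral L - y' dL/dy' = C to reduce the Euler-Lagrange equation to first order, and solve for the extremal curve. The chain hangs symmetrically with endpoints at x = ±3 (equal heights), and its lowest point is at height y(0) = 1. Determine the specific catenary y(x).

The Lagrangian L(y, y') = y sqrt(1 + y'^2) has no explicit x dependence, so the Beltrami identity applies:
    L − y' ∂L/∂y' = C.
Compute ∂L/∂y' = y · y' / sqrt(1 + y'^2). Then
    L − y' ∂L/∂y'
    = y sqrt(1 + y'^2) − y · y'^2 / sqrt(1 + y'^2)
    = y (1 + y'^2 − y'^2) / sqrt(1 + y'^2)
    = y / sqrt(1 + y'^2) = C.
Squaring gives y^2 = C^2 (1 + y'^2), i.e.
    y'^2 = y^2 / C^2 − 1.
Separating variables,
    dy / sqrt(y^2 − C^2) = dx / C,
and integrating gives arccosh(y / C) = (x − a)/C, so
    y(x) = C cosh((x − a)/C),
the catenary. The constants C and a are fixed by the two endpoint conditions (and, for the hanging-chain problem, the length constraint selects C).
Now fit the given data. The endpoints x = ±3 are symmetric at equal height, so the catenary is even about its minimum: a = 0 and y(x) = C cosh(x/C). The lowest point is y(0) = C cosh(0) = C, and we are told y(0) = 1, so C = 1. Therefore
    y(x) = cosh(x),
and at the endpoints
    y(±3) = cosh(3).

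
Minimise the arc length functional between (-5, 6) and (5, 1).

Arc-length functional: J[y] = ∫ sqrt(1 + (y')^2) dx.
Lagrangian L = sqrt(1 + (y')^2) has no explicit y dependence, so ∂L/∂y = 0 and the Euler-Lagrange equation gives
    d/dx( y' / sqrt(1 + (y')^2) ) = 0  ⇒  y' / sqrt(1 + (y')^2) = const.
Hence y' is constant, so y(x) is affine.
Fitting the endpoints (-5, 6) and (5, 1):
    slope m = (1 − 6) / (5 − (-5)) = -1/2,
    intercept c = 6 − m·(-5) = 7/2.
Extremal: y(x) = (-1/2) x + 7/2.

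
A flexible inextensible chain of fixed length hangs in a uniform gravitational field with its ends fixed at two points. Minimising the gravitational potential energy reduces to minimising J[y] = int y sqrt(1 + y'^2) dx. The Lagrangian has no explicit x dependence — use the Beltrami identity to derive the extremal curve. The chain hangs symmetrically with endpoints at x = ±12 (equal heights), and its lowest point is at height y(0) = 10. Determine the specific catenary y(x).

The Lagrangian L(y, y') = y sqrt(1 + y'^2) has no explicit x dependence, so the Beltrami identity applies:
    L − y' ∂L/∂y' = C.
Compute ∂L/∂y' = y · y' / sqrt(1 + y'^2). Then
    L − y' ∂L/∂y'
    = y sqrt(1 + y'^2) − y · y'^2 / sqrt(1 + y'^2)
    = y (1 + y'^2 − y'^2) / sqrt(1 + y'^2)
    = y / sqrt(1 + y'^2) = C.
Squaring gives y^2 = C^2 (1 + y'^2), i.e.
    y'^2 = y^2 / C^2 − 1.
Separating variables,
    dy / sqrt(y^2 − C^2) = dx / C,
and integrating gives arccosh(y / C) = (x − a)/C, so
    y(x) = C cosh((x − a)/C),
the catenary. The constants C and a are fixed by the two endpoint conditions (and, for the hanging-chain problem, the length constraint selects C).
Now fit the given data. The endpoints x = ±12 are symmetric at equal height, so the catenary is even about its minimum: a = 0 and y(x) = C cosh(x/C). The lowest point is y(0) = C cosh(0) = C, and we are told y(0) = 10, so C = 10. Therefore
    y(x) = 10 cosh(x/10),
and at the endpoints
    y(±12) = 10 cosh(12/10).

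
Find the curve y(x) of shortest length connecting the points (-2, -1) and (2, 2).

Arc-length functional: J[y] = ∫ sqrt(1 + (y')^2) dx.
Lagrangian L = sqrt(1 + (y')^2) has no explicit y dependence, so ∂L/∂y = 0 and the Euler-Lagrange equation gives
    d/dx( y' / sqrt(1 + (y')^2) ) = 0  ⇒  y' / sqrt(1 + (y')^2) = const.
Hence y' is constant, so y(x) is affine.
Fitting the endpoints (-2, -1) and (2, 2):
    slope m = (2 − (-1)) / (2 − (-2)) = 3/4,
    intercept c = (-1) − m·(-2) = 1/2.
Extremal: y(x) = (3/4) x + 1/2.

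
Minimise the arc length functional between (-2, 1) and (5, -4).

Arc-length functional: J[y] = ∫ sqrt(1 + (y')^2) dx.
Lagrangian L = sqrt(1 + (y')^2) has no explicit y dependence, so ∂L/∂y = 0 and the Euler-Lagrange equation gives
    d/dx( y' / sqrt(1 + (y')^2) ) = 0  ⇒  y' / sqrt(1 + (y')^2) = const.
Hence y' is constant, so y(x) is affine.
Fitting the endpoints (-2, 1) and (5, -4):
    slope m = ((-4) − 1) / (5 − (-2)) = -5/7,
    intercept c = 1 − m·(-2) = -3/7.
Extremal: y(x) = (-5/7) x - 3/7.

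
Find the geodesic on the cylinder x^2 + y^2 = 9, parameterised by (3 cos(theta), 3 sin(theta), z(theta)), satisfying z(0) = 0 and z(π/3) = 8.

Parameterise the cylinder of radius R = 3 as
    r(θ) = (3 cos θ, 3 sin θ, z(θ)).
The arc-length element is
    ds = sqrt(9 + (dz/dθ)^2) dθ,
so the Lagrangian is L = sqrt(9 + z'^2).
L depends on z' only, not on z or θ, so ∂L/∂z = 0 and
    ∂L/∂z' = z' / sqrt(9 + z'^2).
The Euler-Lagrange equation gives
    d/dθ( z' / sqrt(9 + z'^2) ) = 0,
so z' is constant. Integrating once:
    z(θ) = a θ + b,
a helix on the cylinder (a straight line when the cylinder is unrolled). The constants a, b are determined by the endpoint conditions.
With endpoint conditions z(0) = 0 and z(π/3) = 8: from z(0) = b we get b = 0, and a·π/3 + 0 = 8 gives a = 24/π, so
    z(θ) = (24/π) θ.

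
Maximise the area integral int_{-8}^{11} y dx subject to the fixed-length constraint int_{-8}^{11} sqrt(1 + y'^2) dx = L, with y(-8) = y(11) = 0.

Set up the augmented Lagrangian using a multiplier λ for the length constraint:
    F(y, y') = y − λ sqrt(1 + y'^2).
F has no explicit x dependence, so the Beltrami identity yields a first integral
    F − y' ∂F/∂y' = C.
Compute ∂F/∂y' = −λ y' / sqrt(1 + y'^2). Then
    y − λ sqrt(1 + y'^2) + λ y'^2 / sqrt(1 + y'^2) = C
    ⇒  y − λ / sqrt(1 + y'^2) = C.
Solving for y' and integrating gives
    (x − a)^2 + (y − b)^2 = λ^2,
a circular arc of radius λ. The constants a, b are determined by the endpoint conditions y(-8) = y(11) = 0, and λ is fixed implicitly by the length constraint
    ∫_{-8}^{11} sqrt(1 + y'^2) dx = L.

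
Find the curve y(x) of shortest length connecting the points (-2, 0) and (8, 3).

Arc-length functional: J[y] = ∫ sqrt(1 + (y')^2) dx.
Lagrangian L = sqrt(1 + (y')^2) has no explicit y dependence, so ∂L/∂y = 0 and the Euler-Lagrange equation gives
    d/dx( y' / sqrt(1 + (y')^2) ) = 0  ⇒  y' / sqrt(1 + (y')^2) = const.
Hence y' is constant, so y(x) is affine.
Fitting the endpoints (-2, 0) and (8, 3):
    slope m = (3 − 0) / (8 − (-2)) = 3/10,
    intercept c = 0 − m·(-2) = 3/5.
Extremal: y(x) = (3/10) x + 3/5.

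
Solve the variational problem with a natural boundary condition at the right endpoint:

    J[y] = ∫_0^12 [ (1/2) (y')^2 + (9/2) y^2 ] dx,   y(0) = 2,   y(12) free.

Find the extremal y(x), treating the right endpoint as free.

The Lagrangian L = (1/2) (y')^2 + (9/2) y^2 gives
    ∂L/∂y = 9 y,   ∂L/∂y' = y'.
Euler-Lagrange: y'' − 9 y = 0.
With k = 3, the general solution is
    y(x) = A cosh(3 x) + B sinh(3 x).
Fixed left endpoint y(0) = 2 ⇒ A = 2.
The right endpoint x = 12 is free, so the natural (transversality) condition is ∂L/∂y' |_{x=12} = 0, i.e. y'(12) = 0.
Compute y'(x) = A k sinh(k x) + B k cosh(k x), so
    y'(12) = A k sinh(k·12) + B k cosh(k·12) = 0
    ⇒ B = −A tanh(k·12) = − 2 tanh(3·12).
Therefore the extremal is
    y(x) = 2 cosh(3 x) − 2 tanh(3·12) sinh(3 x).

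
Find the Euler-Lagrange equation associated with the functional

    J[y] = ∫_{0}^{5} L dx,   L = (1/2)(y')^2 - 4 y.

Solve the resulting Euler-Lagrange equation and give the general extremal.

The Lagrangian is L = (1/2)(y')^2 - 4 y.
∂L/∂y = -4.
∂L/∂y' = y'.
The Euler-Lagrange equation d/dx(∂L/∂y') − ∂L/∂y = 0 becomes:
    y'' + 4 = 0
General solution: y(x) = -2 x^2 + A x + B, where A and B are arbitrary constants fixed by the endpoint conditions.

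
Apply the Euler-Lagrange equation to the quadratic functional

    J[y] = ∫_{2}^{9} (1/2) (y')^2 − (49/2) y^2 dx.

The Lagrangian is L = (1/2) (y')^2 − (49/2) y^2.
Compute ∂L/∂y = -49y, ∂L/∂y' = y'.
The Euler-Lagrange equation d/dx(∂L/∂y') − ∂L/∂y = 0 reduces to
    y'' + 49 y = 0.
Its general solution is
    y(x) = A sin(7x) + B cos(7x),
with A, B fixed by the endpoint conditions.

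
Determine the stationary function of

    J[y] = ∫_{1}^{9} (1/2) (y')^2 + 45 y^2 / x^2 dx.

The Lagrangian is L = (1/2) (y')^2 + 45 y^2 / x^2.
Compute ∂L/∂y = 90y/x^2, ∂L/∂y' = y'.
The Euler-Lagrange equation d/dx(∂L/∂y') − ∂L/∂y = 0 reduces to
    y'' − 90/x^2 · y = 0  (x > 0).
Its general solution is
    y(x) = A x^10 + B x^(-9),
with A, B fixed by the endpoint conditions.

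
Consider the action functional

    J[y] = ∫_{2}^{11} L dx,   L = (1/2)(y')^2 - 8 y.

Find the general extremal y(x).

The Lagrangian is L = (1/2)(y')^2 - 8 y.
∂L/∂y = -8.
∂L/∂y' = y'.
The Euler-Lagrange equation d/dx(∂L/∂y') − ∂L/∂y = 0 becomes:
    y'' + 8 = 0
General solution: y(x) = -4 x^2 + A x + B, where A and B are arbitrary constants fixed by the endpoint conditions.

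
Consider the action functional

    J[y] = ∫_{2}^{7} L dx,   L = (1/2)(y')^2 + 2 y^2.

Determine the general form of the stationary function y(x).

The Lagrangian is L = (1/2)(y')^2 + 2 y^2.
∂L/∂y = 4y.
∂L/∂y' = y'.
The Euler-Lagrange equation d/dx(∂L/∂y') − ∂L/∂y = 0 becomes:
    y'' - 4 y = 0
General solution: y(x) = A e^(2x) + B e^(-2x), where A and B are arbitrary constants fixed by the endpoint conditions.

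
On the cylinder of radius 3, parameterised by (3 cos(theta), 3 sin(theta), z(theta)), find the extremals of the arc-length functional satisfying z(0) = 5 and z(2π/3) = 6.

Parameterise the cylinder of radius R = 3 as
    r(θ) = (3 cos θ, 3 sin θ, z(θ)).
The arc-length element is
    ds = sqrt(9 + (dz/dθ)^2) dθ,
so the Lagrangian is L = sqrt(9 + z'^2).
L depends on z' only, not on z or θ, so ∂L/∂z = 0 and
    ∂L/∂z' = z' / sqrt(9 + z'^2).
The Euler-Lagrange equation gives
    d/dθ( z' / sqrt(9 + z'^2) ) = 0,
so z' is constant. Integrating once:
    z(θ) = a θ + b,
a helix on the cylinder (a straight line when the cylinder is unrolled). The constants a, b are determined by the endpoint conditions.
With endpoint conditions z(0) = 5 and z(2π/3) = 6: from z(0) = b we get b = 5, and a·2π/3 + 5 = 6 gives a = 3/(2π), so
    z(θ) = (3/(2π)) θ + 5.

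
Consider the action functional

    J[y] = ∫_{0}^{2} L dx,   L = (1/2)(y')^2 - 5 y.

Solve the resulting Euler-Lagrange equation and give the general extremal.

The Lagrangian is L = (1/2)(y')^2 - 5 y.
∂L/∂y = -5.
∂L/∂y' = y'.
The Euler-Lagrange equation d/dx(∂L/∂y') − ∂L/∂y = 0 becomes:
    y'' + 5 = 0
General solution: y(x) = -(5/2) x^2 + A x + B, where A and B are arbitrary constants fixed by the endpoint conditions.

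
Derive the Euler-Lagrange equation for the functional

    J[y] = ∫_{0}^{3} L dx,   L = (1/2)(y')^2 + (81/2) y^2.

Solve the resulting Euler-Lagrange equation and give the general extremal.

The Lagrangian is L = (1/2)(y')^2 + (81/2) y^2.
∂L/∂y = 81y.
∂L/∂y' = y'.
The Euler-Lagrange equation d/dx(∂L/∂y') − ∂L/∂y = 0 becomes:
    y'' - 81 y = 0
General solution: y(x) = A e^(9x) + B e^(-9x), where A and B are arbitrary constants fixed by the endpoint conditions.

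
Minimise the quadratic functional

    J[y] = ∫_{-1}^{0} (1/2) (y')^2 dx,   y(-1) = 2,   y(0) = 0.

The Lagrangian is L = (1/2) (y')^2.
Compute ∂L/∂y = 0, ∂L/∂y' = y'.
The Euler-Lagrange equation d/dx(∂L/∂y') − ∂L/∂y = 0 reduces to
    y'' = 0.
Its general solution is
    y(x) = A x + B,
with A, B fixed by the endpoint conditions.
Applying the endpoint conditions y(-1) = 2 and y(0) = 0: solve A·-1 + B = 2 and A·0 + B = 0. Subtracting gives A(0 − -1) = 0 − 2, so A = -2, and B = 2 − A·-1 = 0. Therefore
    y(x) = -2 x.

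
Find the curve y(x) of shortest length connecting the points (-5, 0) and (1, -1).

Arc-length functional: J[y] = ∫ sqrt(1 + (y')^2) dx.
Lagrangian L = sqrt(1 + (y')^2) has no explicit y dependence, so ∂L/∂y = 0 and the Euler-Lagrange equation gives
    d/dx( y' / sqrt(1 + (y')^2) ) = 0  ⇒  y' / sqrt(1 + (y')^2) = const.
Hence y' is constant, so y(x) is affine.
Fitting the endpoints (-5, 0) and (1, -1):
    slope m = ((-1) − 0) / (1 − (-5)) = -1/6,
    intercept c = 0 − m·(-5) = -5/6.
Extremal: y(x) = (-1/6) x - 5/6.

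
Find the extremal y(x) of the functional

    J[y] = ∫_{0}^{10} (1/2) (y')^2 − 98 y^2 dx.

The Lagrangian is L = (1/2) (y')^2 − 98 y^2.
Compute ∂L/∂y = -196y, ∂L/∂y' = y'.
The Euler-Lagrange equation d/dx(∂L/∂y') − ∂L/∂y = 0 reduces to
    y'' + 196 y = 0.
Its general solution is
    y(x) = A sin(14x) + B cos(14x),
with A, B fixed by the endpoint conditions.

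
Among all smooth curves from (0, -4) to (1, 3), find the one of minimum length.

Arc-length functional: J[y] = ∫ sqrt(1 + (y')^2) dx.
Lagrangian L = sqrt(1 + (y')^2) has no explicit y dependence, so ∂L/∂y = 0 and the Euler-Lagrange equation gives
    d/dx( y' / sqrt(1 + (y')^2) ) = 0  ⇒  y' / sqrt(1 + (y')^2) = const.
Hence y' is constant, so y(x) is affine.
Fitting the endpoints (0, -4) and (1, 3):
    slope m = (3 − (-4)) / (1 − 0) = 7,
    intercept c = (-4) − m·0 = -4.
Extremal: y(x) = 7 x - 4.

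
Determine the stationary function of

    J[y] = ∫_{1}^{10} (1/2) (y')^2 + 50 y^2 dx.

The Lagrangian is L = (1/2) (y')^2 + 50 y^2.
Compute ∂L/∂y = 100y, ∂L/∂y' = y'.
The Euler-Lagrange equation d/dx(∂L/∂y') − ∂L/∂y = 0 reduces to
    y'' − 100 y = 0.
Its general solution is
    y(x) = A e^(10x) + B e^(−10x),
with A, B fixed by the endpoint conditions.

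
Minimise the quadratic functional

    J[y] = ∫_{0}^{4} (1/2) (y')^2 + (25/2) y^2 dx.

The Lagrangian is L = (1/2) (y')^2 + (25/2) y^2.
Compute ∂L/∂y = 25y, ∂L/∂y' = y'.
The Euler-Lagrange equation d/dx(∂L/∂y') − ∂L/∂y = 0 reduces to
    y'' − 25 y = 0.
Its general solution is
    y(x) = A e^(5x) + B e^(−5x),
with A, B fixed by the endpoint conditions.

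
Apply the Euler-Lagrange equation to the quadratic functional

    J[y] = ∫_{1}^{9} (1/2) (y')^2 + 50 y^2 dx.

The Lagrangian is L = (1/2) (y')^2 + 50 y^2.
Compute ∂L/∂y = 100y, ∂L/∂y' = y'.
The Euler-Lagrange equation d/dx(∂L/∂y') − ∂L/∂y = 0 reduces to
    y'' − 100 y = 0.
Its general solution is
    y(x) = A e^(10x) + B e^(−10x),
with A, B fixed by the endpoint conditions.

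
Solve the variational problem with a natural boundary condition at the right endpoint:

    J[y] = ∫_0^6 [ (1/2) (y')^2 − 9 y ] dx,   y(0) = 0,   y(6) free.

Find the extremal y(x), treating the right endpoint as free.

The Lagrangian L = (1/2) (y')^2 − 9 y gives
    ∂L/∂y = −9,   ∂L/∂y' = y'.
Euler-Lagrange: d/dx(y') − (−9) = 0, i.e. y'' + 9 = 0, so
    y(x) = −(9/2) x^2 + C1 x + C2.
Fixed left endpoint y(0) = 0 ⇒ C2 = 0.
The right endpoint x = 6 is free, so the natural (transversality) condition is ∂L/∂y' |_{x=6} = 0, i.e. y'(6) = 0.
Compute y'(x) = −9 x + C1, so y'(6) = −54 + C1 = 0 ⇒ C1 = 54.
Therefore the extremal is
    y(x) = −(9/2) x^2 + 54 x.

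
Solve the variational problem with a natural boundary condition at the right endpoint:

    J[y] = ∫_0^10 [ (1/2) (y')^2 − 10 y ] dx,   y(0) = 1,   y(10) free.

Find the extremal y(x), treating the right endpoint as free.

The Lagrangian L = (1/2) (y')^2 − 10 y gives
    ∂L/∂y = −10,   ∂L/∂y' = y'.
Euler-Lagrange: d/dx(y') − (−10) = 0, i.e. y'' + 10 = 0, so
    y(x) = −(10/2) x^2 + C1 x + C2.
Fixed left endpoint y(0) = 1 ⇒ C2 = 1.
The right endpoint x = 10 is free, so the natural (transversality) condition is ∂L/∂y' |_{x=10} = 0, i.e. y'(10) = 0.
Compute y'(x) = −10 x + C1, so y'(10) = −100 + C1 = 0 ⇒ C1 = 100.
Therefore the extremal is
    y(x) = −5 x^2 + 100 x + 1.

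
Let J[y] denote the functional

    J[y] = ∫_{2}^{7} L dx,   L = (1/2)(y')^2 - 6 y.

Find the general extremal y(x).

The Lagrangian is L = (1/2)(y')^2 - 6 y.
∂L/∂y = -6.
∂L/∂y' = y'.
The Euler-Lagrange equation d/dx(∂L/∂y') − ∂L/∂y = 0 becomes:
    y'' + 6 = 0
General solution: y(x) = -3 x^2 + A x + B, where A and B are arbitrary constants fixed by the endpoint conditions.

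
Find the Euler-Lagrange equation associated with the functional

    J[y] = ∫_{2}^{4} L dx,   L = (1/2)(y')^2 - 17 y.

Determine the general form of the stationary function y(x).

The Lagrangian is L = (1/2)(y')^2 - 17 y.
∂L/∂y = -17.
∂L/∂y' = y'.
The Euler-Lagrange equation d/dx(∂L/∂y') − ∂L/∂y = 0 becomes:
    y'' + 17 = 0
General solution: y(x) = -(17/2) x^2 + A x + B, where A and B are arbitrary constants fixed by the endpoint conditions.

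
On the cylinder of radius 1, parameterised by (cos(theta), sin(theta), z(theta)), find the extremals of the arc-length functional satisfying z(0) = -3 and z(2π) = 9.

Parameterise the cylinder of radius R = 1 as
    r(θ) = (cos θ, sin θ, z(θ)).
The arc-length element is
    ds = sqrt(1 + (dz/dθ)^2) dθ,
so the Lagrangian is L = sqrt(1 + z'^2).
L depends on z' only, not on z or θ, so ∂L/∂z = 0 and
    ∂L/∂z' = z' / sqrt(1 + z'^2).
The Euler-Lagrange equation gives
    d/dθ( z' / sqrt(1 + z'^2) ) = 0,
so z' is constant. Integrating once:
    z(θ) = a θ + b,
a helix on the cylinder (a straight line when the cylinder is unrolled). The constants a, b are determined by the endpoint conditions.
With endpoint conditions z(0) = -3 and z(2π) = 9: from z(0) = b we get b = -3, and a·2π + -3 = 9 gives a = 6/π, so
    z(θ) = (6/π) θ − 3.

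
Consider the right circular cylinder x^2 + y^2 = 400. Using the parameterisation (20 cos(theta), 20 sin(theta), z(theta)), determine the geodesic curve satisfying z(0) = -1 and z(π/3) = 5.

Parameterise the cylinder of radius R = 20 as
    r(θ) = (20 cos θ, 20 sin θ, z(θ)).
The arc-length element is
    ds = sqrt(400 + (dz/dθ)^2) dθ,
so the Lagrangian is L = sqrt(400 + z'^2).
L depends on z' only, not on z or θ, so ∂L/∂z = 0 and
    ∂L/∂z' = z' / sqrt(400 + z'^2).
The Euler-Lagrange equation gives
    d/dθ( z' / sqrt(400 + z'^2) ) = 0,
so z' is constant. Integrating once:
    z(θ) = a θ + b,
a helix on the cylinder (a straight line when the cylinder is unrolled). The constants a, b are determined by the endpoint conditions.
With endpoint conditions z(0) = -1 and z(π/3) = 5: from z(0) = b we get b = -1, and a·π/3 + -1 = 5 gives a = 18/π, so
    z(θ) = (18/π) θ − 1.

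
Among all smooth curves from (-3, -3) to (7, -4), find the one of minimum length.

Arc-length functional: J[y] = ∫ sqrt(1 + (y')^2) dx.
Lagrangian L = sqrt(1 + (y')^2) has no explicit y dependence, so ∂L/∂y = 0 and the Euler-Lagrange equation gives
    d/dx( y' / sqrt(1 + (y')^2) ) = 0  ⇒  y' / sqrt(1 + (y')^2) = const.
Hence y' is constant, so y(x) is affine.
Fitting the endpoints (-3, -3) and (7, -4):
    slope m = ((-4) − (-3)) / (7 − (-3)) = -1/10,
    intercept c = (-3) − m·(-3) = -33/10.
Extremal: y(x) = (-1/10) x - 33/10.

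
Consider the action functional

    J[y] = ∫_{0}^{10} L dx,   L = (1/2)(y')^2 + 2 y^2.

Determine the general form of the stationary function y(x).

The Lagrangian is L = (1/2)(y')^2 + 2 y^2.
∂L/∂y = 4y.
∂L/∂y' = y'.
The Euler-Lagrange equation d/dx(∂L/∂y') − ∂L/∂y = 0 becomes:
    y'' - 4 y = 0
General solution: y(x) = A e^(2x) + B e^(-2x), where A and B are arbitrary constants fixed by the endpoint conditions.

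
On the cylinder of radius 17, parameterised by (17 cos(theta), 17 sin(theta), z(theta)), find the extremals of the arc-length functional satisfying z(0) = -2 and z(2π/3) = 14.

Parameterise the cylinder of radius R = 17 as
    r(θ) = (17 cos θ, 17 sin θ, z(θ)).
The arc-length element is
    ds = sqrt(289 + (dz/dθ)^2) dθ,
so the Lagrangian is L = sqrt(289 + z'^2).
L depends on z' only, not on z or θ, so ∂L/∂z = 0 and
    ∂L/∂z' = z' / sqrt(289 + z'^2).
The Euler-Lagrange equation gives
    d/dθ( z' / sqrt(289 + z'^2) ) = 0,
so z' is constant. Integrating once:
    z(θ) = a θ + b,
a helix on the cylinder (a straight line when the cylinder is unrolled). The constants a, b are determined by the endpoint conditions.
With endpoint conditions z(0) = -2 and z(2π/3) = 14: from z(0) = b we get b = -2, and a·2π/3 + -2 = 14 gives a = 24/π, so
    z(θ) = (24/π) θ − 2.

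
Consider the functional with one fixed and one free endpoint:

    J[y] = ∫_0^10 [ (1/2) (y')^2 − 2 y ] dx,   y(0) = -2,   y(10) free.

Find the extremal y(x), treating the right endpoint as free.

The Lagrangian L = (1/2) (y')^2 − 2 y gives
    ∂L/∂y = −2,   ∂L/∂y' = y'.
Euler-Lagrange: d/dx(y') − (−2) = 0, i.e. y'' + 2 = 0, so
    y(x) = −(2/2) x^2 + C1 x + C2.
Fixed left endpoint y(0) = -2 ⇒ C2 = -2.
The right endpoint x = 10 is free, so the natural (transversality) condition is ∂L/∂y' |_{x=10} = 0, i.e. y'(10) = 0.
Compute y'(x) = −2 x + C1, so y'(10) = −20 + C1 = 0 ⇒ C1 = 20.
Therefore the extremal is
    y(x) = −x^2 + 20 x − 2.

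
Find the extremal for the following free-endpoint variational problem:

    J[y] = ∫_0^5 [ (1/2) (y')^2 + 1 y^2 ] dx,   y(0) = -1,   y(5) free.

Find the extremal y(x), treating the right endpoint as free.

The Lagrangian L = (1/2) (y')^2 + 1 y^2 gives
    ∂L/∂y = 2 y,   ∂L/∂y' = y'.
Euler-Lagrange: y'' − 2 y = 0.
With k = sqrt(2), the general solution is
    y(x) = A cosh(sqrt(2) x) + B sinh(sqrt(2) x).
Fixed left endpoint y(0) = -1 ⇒ A = -1.
The right endpoint x = 5 is free, so the natural (transversality) condition is ∂L/∂y' |_{x=5} = 0, i.e. y'(5) = 0.
Compute y'(x) = A k sinh(k x) + B k cosh(k x), so
    y'(5) = A k sinh(k·5) + B k cosh(k·5) = 0
    ⇒ B = −A tanh(k·5) = tanh(sqrt(2)·5).
Therefore the extremal is
    y(x) = −cosh(sqrt(2) x) + tanh(sqrt(2)·5) sinh(sqrt(2) x).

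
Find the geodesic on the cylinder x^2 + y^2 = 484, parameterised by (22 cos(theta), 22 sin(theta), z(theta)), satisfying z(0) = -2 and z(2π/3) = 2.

Parameterise the cylinder of radius R = 22 as
    r(θ) = (22 cos θ, 22 sin θ, z(θ)).
The arc-length element is
    ds = sqrt(484 + (dz/dθ)^2) dθ,
so the Lagrangian is L = sqrt(484 + z'^2).
L depends on z' only, not on z or θ, so ∂L/∂z = 0 and
    ∂L/∂z' = z' / sqrt(484 + z'^2).
The Euler-Lagrange equation gives
    d/dθ( z' / sqrt(484 + z'^2) ) = 0,
so z' is constant. Integrating once:
    z(θ) = a θ + b,
a helix on the cylinder (a straight line when the cylinder is unrolled). The constants a, b are determined by the endpoint conditions.
With endpoint conditions z(0) = -2 and z(2π/3) = 2: from z(0) = b we get b = -2, and a·2π/3 + -2 = 2 gives a = 6/π, so
    z(θ) = (6/π) θ − 2.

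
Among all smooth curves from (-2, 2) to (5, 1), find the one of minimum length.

Arc-length functional: J[y] = ∫ sqrt(1 + (y')^2) dx.
Lagrangian L = sqrt(1 + (y')^2) has no explicit y dependence, so ∂L/∂y = 0 and the Euler-Lagrange equation gives
    d/dx( y' / sqrt(1 + (y')^2) ) = 0  ⇒  y' / sqrt(1 + (y')^2) = const.
Hence y' is constant, so y(x) is affine.
Fitting the endpoints (-2, 2) and (5, 1):
    slope m = (1 − 2) / (5 − (-2)) = -1/7,
    intercept c = 2 − m·(-2) = 12/7.
Extremal: y(x) = (-1/7) x + 12/7.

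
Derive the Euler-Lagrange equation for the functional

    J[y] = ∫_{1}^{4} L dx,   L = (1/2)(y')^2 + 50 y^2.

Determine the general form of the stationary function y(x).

The Lagrangian is L = (1/2)(y')^2 + 50 y^2.
∂L/∂y = 100y.
∂L/∂y' = y'.
The Euler-Lagrange equation d/dx(∂L/∂y') − ∂L/∂y = 0 becomes:
    y'' - 100 y = 0
General solution: y(x) = A e^(10x) + B e^(-10x), where A and B are arbitrary constants fixed by the endpoint conditions.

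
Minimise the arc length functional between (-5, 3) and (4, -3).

Arc-length functional: J[y] = ∫ sqrt(1 + (y')^2) dx.
Lagrangian L = sqrt(1 + (y')^2) has no explicit y dependence, so ∂L/∂y = 0 and the Euler-Lagrange equation gives
    d/dx( y' / sqrt(1 + (y')^2) ) = 0  ⇒  y' / sqrt(1 + (y')^2) = const.
Hence y' is constant, so y(x) is affine.
Fitting the endpoints (-5, 3) and (4, -3):
    slope m = ((-3) − 3) / (4 − (-5)) = -2/3,
    intercept c = 3 − m·(-5) = -1/3.
Extremal: y(x) = (-2/3) x - 1/3.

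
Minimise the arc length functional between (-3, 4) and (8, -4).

Arc-length functional: J[y] = ∫ sqrt(1 + (y')^2) dx.
Lagrangian L = sqrt(1 + (y')^2) has no explicit y dependence, so ∂L/∂y = 0 and the Euler-Lagrange equation gives
    d/dx( y' / sqrt(1 + (y')^2) ) = 0  ⇒  y' / sqrt(1 + (y')^2) = const.
Hence y' is constant, so y(x) is affine.
Fitting the endpoints (-3, 4) and (8, -4):
    slope m = ((-4) − 4) / (8 − (-3)) = -8/11,
    intercept c = 4 − m·(-3) = 20/11.
Extremal: y(x) = (-8/11) x + 20/11.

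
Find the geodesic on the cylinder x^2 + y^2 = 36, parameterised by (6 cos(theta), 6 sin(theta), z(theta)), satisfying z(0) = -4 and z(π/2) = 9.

Parameterise the cylinder of radius R = 6 as
    r(θ) = (6 cos θ, 6 sin θ, z(θ)).
The arc-length element is
    ds = sqrt(36 + (dz/dθ)^2) dθ,
so the Lagrangian is L = sqrt(36 + z'^2).
L depends on z' only, not on z or θ, so ∂L/∂z = 0 and
    ∂L/∂z' = z' / sqrt(36 + z'^2).
The Euler-Lagrange equation gives
    d/dθ( z' / sqrt(36 + z'^2) ) = 0,
so z' is constant. Integrating once:
    z(θ) = a θ + b,
a helix on the cylinder (a straight line when the cylinder is unrolled). The constants a, b are determined by the endpoint conditions.
With endpoint conditions z(0) = -4 and z(π/2) = 9: from z(0) = b we get b = -4, and a·π/2 + -4 = 9 gives a = 26/π, so
    z(θ) = (26/π) θ − 4.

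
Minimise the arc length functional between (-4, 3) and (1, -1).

Arc-length functional: J[y] = ∫ sqrt(1 + (y')^2) dx.
Lagrangian L = sqrt(1 + (y')^2) has no explicit y dependence, so ∂L/∂y = 0 and the Euler-Lagrange equation gives
    d/dx( y' / sqrt(1 + (y')^2) ) = 0  ⇒  y' / sqrt(1 + (y')^2) = const.
Hence y' is constant, so y(x) is affine.
Fitting the endpoints (-4, 3) and (1, -1):
    slope m = ((-1) − 3) / (1 − (-4)) = -4/5,
    intercept c = 3 − m·(-4) = -1/5.
Extremal: y(x) = (-4/5) x - 1/5.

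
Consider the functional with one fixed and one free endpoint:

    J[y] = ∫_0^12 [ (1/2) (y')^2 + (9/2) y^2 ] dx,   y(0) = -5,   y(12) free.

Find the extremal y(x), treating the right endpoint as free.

The Lagrangian L = (1/2) (y')^2 + (9/2) y^2 gives
    ∂L/∂y = 9 y,   ∂L/∂y' = y'.
Euler-Lagrange: y'' − 9 y = 0.
With k = 3, the general solution is
    y(x) = A cosh(3 x) + B sinh(3 x).
Fixed left endpoint y(0) = -5 ⇒ A = -5.
The right endpoint x = 12 is free, so the natural (transversality) condition is ∂L/∂y' |_{x=12} = 0, i.e. y'(12) = 0.
Compute y'(x) = A k sinh(k x) + B k cosh(k x), so
    y'(12) = A k sinh(k·12) + B k cosh(k·12) = 0
    ⇒ B = −A tanh(k·12) = 5 tanh(3·12).
Therefore the extremal is
    y(x) = −5 cosh(3 x) + 5 tanh(3·12) sinh(3 x).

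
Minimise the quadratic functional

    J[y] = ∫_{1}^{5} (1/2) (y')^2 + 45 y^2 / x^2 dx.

The Lagrangian is L = (1/2) (y')^2 + 45 y^2 / x^2.
Compute ∂L/∂y = 90y/x^2, ∂L/∂y' = y'.
The Euler-Lagrange equation d/dx(∂L/∂y') − ∂L/∂y = 0 reduces to
    y'' − 90/x^2 · y = 0  (x > 0).
Its general solution is
    y(x) = A x^10 + B x^(-9),
with A, B fixed by the endpoint conditions.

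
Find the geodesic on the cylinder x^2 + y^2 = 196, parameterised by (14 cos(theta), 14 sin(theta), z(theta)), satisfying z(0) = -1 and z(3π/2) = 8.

Parameterise the cylinder of radius R = 14 as
    r(θ) = (14 cos θ, 14 sin θ, z(θ)).
The arc-length element is
    ds = sqrt(196 + (dz/dθ)^2) dθ,
so the Lagrangian is L = sqrt(196 + z'^2).
L depends on z' only, not on z or θ, so ∂L/∂z = 0 and
    ∂L/∂z' = z' / sqrt(196 + z'^2).
The Euler-Lagrange equation gives
    d/dθ( z' / sqrt(196 + z'^2) ) = 0,
so z' is constant. Integrating once:
    z(θ) = a θ + b,
a helix on the cylinder (a straight line when the cylinder is unrolled). The constants a, b are determined by the endpoint conditions.
With endpoint conditions z(0) = -1 and z(3π/2) = 8: from z(0) = b we get b = -1, and a·3π/2 + -1 = 8 gives a = 6/π, so
    z(θ) = (6/π) θ − 1.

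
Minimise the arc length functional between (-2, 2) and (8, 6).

Arc-length functional: J[y] = ∫ sqrt(1 + (y')^2) dx.
Lagrangian L = sqrt(1 + (y')^2) has no explicit y dependence, so ∂L/∂y = 0 and the Euler-Lagrange equation gives
    d/dx( y' / sqrt(1 + (y')^2) ) = 0  ⇒  y' / sqrt(1 + (y')^2) = const.
Hence y' is constant, so y(x) is affine.
Fitting the endpoints (-2, 2) and (8, 6):
    slope m = (6 − 2) / (8 − (-2)) = 2/5,
    intercept c = 2 − m·(-2) = 14/5.
Extremal: y(x) = (2/5) x + 14/5.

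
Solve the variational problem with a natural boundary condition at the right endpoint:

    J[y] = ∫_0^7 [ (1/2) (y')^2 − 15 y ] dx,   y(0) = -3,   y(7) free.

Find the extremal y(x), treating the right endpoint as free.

The Lagrangian L = (1/2) (y')^2 − 15 y gives
    ∂L/∂y = −15,   ∂L/∂y' = y'.
Euler-Lagrange: d/dx(y') − (−15) = 0, i.e. y'' + 15 = 0, so
    y(x) = −(15/2) x^2 + C1 x + C2.
Fixed left endpoint y(0) = -3 ⇒ C2 = -3.
The right endpoint x = 7 is free, so the natural (transversality) condition is ∂L/∂y' |_{x=7} = 0, i.e. y'(7) = 0.
Compute y'(x) = −15 x + C1, so y'(7) = −105 + C1 = 0 ⇒ C1 = 105.
Therefore the extremal is
    y(x) = −(15/2) x^2 + 105 x − 3.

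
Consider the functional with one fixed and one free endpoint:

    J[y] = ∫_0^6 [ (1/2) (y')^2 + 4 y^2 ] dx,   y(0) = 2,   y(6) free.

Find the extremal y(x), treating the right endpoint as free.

The Lagrangian L = (1/2) (y')^2 + 4 y^2 gives
    ∂L/∂y = 8 y,   ∂L/∂y' = y'.
Euler-Lagrange: y'' − 8 y = 0.
With k = sqrt(8), the general solution is
    y(x) = A cosh(sqrt(8) x) + B sinh(sqrt(8) x).
Fixed left endpoint y(0) = 2 ⇒ A = 2.
The right endpoint x = 6 is free, so the natural (transversality) condition is ∂L/∂y' |_{x=6} = 0, i.e. y'(6) = 0.
Compute y'(x) = A k sinh(k x) + B k cosh(k x), so
    y'(6) = A k sinh(k·6) + B k cosh(k·6) = 0
    ⇒ B = −A tanh(k·6) = − 2 tanh(sqrt(8)·6).
Therefore the extremal is
    y(x) = 2 cosh(sqrt(8) x) − 2 tanh(sqrt(8)·6) sinh(sqrt(8) x).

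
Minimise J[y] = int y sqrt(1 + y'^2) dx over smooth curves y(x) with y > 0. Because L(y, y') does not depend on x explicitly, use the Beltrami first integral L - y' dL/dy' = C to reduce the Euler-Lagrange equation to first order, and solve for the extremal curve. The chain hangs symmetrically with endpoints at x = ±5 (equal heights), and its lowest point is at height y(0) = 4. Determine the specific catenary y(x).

The Lagrangian L(y, y') = y sqrt(1 + y'^2) has no explicit x dependence, so the Beltrami identity applies:
    L − y' ∂L/∂y' = C.
Compute ∂L/∂y' = y · y' / sqrt(1 + y'^2). Then
    L − y' ∂L/∂y'
    = y sqrt(1 + y'^2) − y · y'^2 / sqrt(1 + y'^2)
    = y (1 + y'^2 − y'^2) / sqrt(1 + y'^2)
    = y / sqrt(1 + y'^2) = C.
Squaring gives y^2 = C^2 (1 + y'^2), i.e.
    y'^2 = y^2 / C^2 − 1.
Separating variables,
    dy / sqrt(y^2 − C^2) = dx / C,
and integrating gives arccosh(y / C) = (x − a)/C, so
    y(x) = C cosh((x − a)/C),
the catenary. The constants C and a are fixed by the two endpoint conditions (and, for the hanging-chain problem, the length constraint selects C).
Now fit the given data. The endpoints x = ±5 are symmetric at equal height, so the catenary is even about its minimum: a = 0 and y(x) = C cosh(x/C). The lowest point is y(0) = C cosh(0) = C, and we are told y(0) = 4, so C = 4. Therefore
    y(x) = 4 cosh(x/4),
and at the endpoints
    y(±5) = 4 cosh(5/4).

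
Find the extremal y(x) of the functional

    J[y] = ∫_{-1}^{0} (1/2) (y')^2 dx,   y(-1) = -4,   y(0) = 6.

The Lagrangian is L = (1/2) (y')^2.
Compute ∂L/∂y = 0, ∂L/∂y' = y'.
The Euler-Lagrange equation d/dx(∂L/∂y') − ∂L/∂y = 0 reduces to
    y'' = 0.
Its general solution is
    y(x) = A x + B,
with A, B fixed by the endpoint conditions.
Applying the endpoint conditions y(-1) = -4 and y(0) = 6: solve A·-1 + B = -4 and A·0 + B = 6. Subtracting gives A(0 − -1) = 6 − -4, so A = 10, and B = -4 − A·-1 = 6. Therefore
    y(x) = 10 x + 6.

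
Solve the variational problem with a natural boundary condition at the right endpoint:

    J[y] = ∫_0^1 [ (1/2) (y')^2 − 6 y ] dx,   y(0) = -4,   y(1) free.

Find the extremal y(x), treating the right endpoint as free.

The Lagrangian L = (1/2) (y')^2 − 6 y gives
    ∂L/∂y = −6,   ∂L/∂y' = y'.
Euler-Lagrange: d/dx(y') − (−6) = 0, i.e. y'' + 6 = 0, so
    y(x) = −(6/2) x^2 + C1 x + C2.
Fixed left endpoint y(0) = -4 ⇒ C2 = -4.
The right endpoint x = 1 is free, so the natural (transversality) condition is ∂L/∂y' |_{x=1} = 0, i.e. y'(1) = 0.
Compute y'(x) = −6 x + C1, so y'(1) = −6 + C1 = 0 ⇒ C1 = 6.
Therefore the extremal is
    y(x) = −3 x^2 + 6 x − 4.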